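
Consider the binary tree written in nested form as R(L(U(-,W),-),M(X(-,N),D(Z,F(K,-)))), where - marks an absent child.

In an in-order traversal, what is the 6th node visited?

N

In-order visits the left subtree, then the node, then the right subtree.
At R: go left to L.
  At L: go left to U.
    At U: no left child.
    Visit U.
    At U: go right to W.
      W is a leaf — visit W.
  Visit L.
  At L: no right child.
Visit R.
At R: go right to M.
  At M: go left to X.
    At X: no left child.
    Visit X.
    At X: go right to N.
      N is a leaf — visit N.
  Visit M.
  At M: go right to D.
    At D: go left to Z.
      Z is a leaf — visit Z.
    Visit D.
    At D: go right to F.
      At F: go left to K.
        K is a leaf — visit K.
      Visit F.
      At F: no right child.
Full in-order sequence: U, W, L, R, X, N, M, Z, D, K, F.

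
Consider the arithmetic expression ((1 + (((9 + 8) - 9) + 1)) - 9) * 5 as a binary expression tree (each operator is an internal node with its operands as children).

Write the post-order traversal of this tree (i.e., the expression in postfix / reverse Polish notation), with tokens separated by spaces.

Post-order on an expression tree gives postfix notation: for each operator, emit left operand, right operand, then the operator.

1 9 8 + 9 - 1 + + 9 - 5 *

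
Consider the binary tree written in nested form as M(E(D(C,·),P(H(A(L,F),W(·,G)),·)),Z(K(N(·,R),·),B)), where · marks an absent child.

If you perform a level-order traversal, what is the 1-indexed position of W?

Level-order visits nodes level by level from the root, left to right within each level.
Level 0: M
Level 1: E, Z
Level 2: D, P, K, B
Level 3: C, H, N
Level 4: A, W, R
Level 5: L, F, G
Full level-order sequence: M, E, Z, D, P, K, B, C, H, N, A, W, R, L, F, G.

12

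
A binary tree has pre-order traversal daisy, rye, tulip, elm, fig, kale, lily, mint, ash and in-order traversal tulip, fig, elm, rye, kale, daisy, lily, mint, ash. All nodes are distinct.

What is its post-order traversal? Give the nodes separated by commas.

The first element of pre-order is the root; it splits in-order into left and right subtrees.
Root daisy: left subtree has 5 nodes {tulip, fig, elm, rye, kale}, right has 3 {lily, mint, ash}.
  Root rye: left subtree has 3 nodes {tulip, fig, elm}, right has 1 {kale}.
    Root tulip: left subtree has 0 nodes { }, right has 2 {fig, elm}.
      Root elm: left subtree has 1 node {fig}, right has 0 { }.
  Root lily: left subtree has 0 nodes { }, right has 2 {mint, ash}.
    Root mint: left subtree has 0 nodes { }, right has 1 {ash}.

fig, elm, tulip, kale, rye, ash, mint, lily, daisy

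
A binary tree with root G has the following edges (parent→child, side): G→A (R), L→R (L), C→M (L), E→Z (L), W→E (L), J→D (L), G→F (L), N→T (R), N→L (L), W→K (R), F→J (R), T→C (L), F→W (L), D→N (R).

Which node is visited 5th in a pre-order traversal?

Pre-order visits the node, then its left subtree, then its right subtree.
Visit G.
At G: go left to F.
  Visit F.
  At F: go left to W.
    Visit W.
    At W: go left to E.
      Visit E.
      At E: go left to Z.
        Z is a leaf — visit Z.
      At E: no right child.
    At W: go right to K.
      K is a leaf — visit K.
  At F: go right to J.
    Visit J.
    At J: go left to D.
      Visit D.
      At D: no left child.
      At D: go right to N.
        Visit N.
        At N: go left to L.
          Visit L.
          At L: go left to R.
            R is a leaf — visit R.
          At L: no right child.
        At N: go right to T.
          Visit T.
          At T: go left to C.
            Visit C.
            At C: go left to M.
              M is a leaf — visit M.
            At C: no right child.
          At T: no right child.
    At J: no right child.
At G: go right to A.
  A is a leaf — visit A.
Full pre-order sequence: G, F, W, E, Z, K, J, D, N, L, R, T, C, M, A.

Z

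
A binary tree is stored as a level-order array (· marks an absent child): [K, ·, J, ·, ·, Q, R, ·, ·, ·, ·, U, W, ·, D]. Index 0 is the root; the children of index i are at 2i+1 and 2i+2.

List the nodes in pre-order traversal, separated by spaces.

K J Q U W R D

Pre-order visits the node, then its left subtree, then its right subtree.
Visit K.
At K: no left child.
At K: go right to J.
  Visit J.
  At J: go left to Q.
    Visit Q.
    At Q: go left to U.
      U is a leaf — visit U.
    At Q: go right to W.
      W is a leaf — visit W.
  At J: go right to R.
    Visit R.
    At R: no left child.
    At R: go right to D.
      D is a leaf — visit D.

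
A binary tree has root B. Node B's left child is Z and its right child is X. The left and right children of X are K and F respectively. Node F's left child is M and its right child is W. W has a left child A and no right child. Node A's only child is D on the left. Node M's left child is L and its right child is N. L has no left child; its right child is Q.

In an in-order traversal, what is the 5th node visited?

L

In-order visits the left subtree, then the node, then the right subtree.
At B: go left to Z.
  Z is a leaf — visit Z.
Visit B.
At B: go right to X.
  At X: go left to K.
    K is a leaf — visit K.
  Visit X.
  At X: go right to F.
    At F: go left to M.
      At M: go left to L.
        At L: no left child.
        Visit L.
        At L: go right to Q.
          Q is a leaf — visit Q.
      Visit M.
      At M: go right to N.
        N is a leaf — visit N.
    Visit F.
    At F: go right to W.
      At W: go left to A.
        At A: go left to D.
          D is a leaf — visit D.
        Visit A.
        At A: no right child.
      Visit W.
      At W: no right child.
Full in-order sequence: Z, B, K, X, L, Q, M, N, F, D, A, W.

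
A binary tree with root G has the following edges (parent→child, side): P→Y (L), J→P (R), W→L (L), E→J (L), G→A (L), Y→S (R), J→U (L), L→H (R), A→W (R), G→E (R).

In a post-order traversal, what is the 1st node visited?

Post-order visits the left subtree, then the right subtree, then the node.
At G: go left to A.
  At A: no left child.
  At A: go right to W.
    At W: go left to L.
      At L: no left child.
      At L: go right to H.
        H is a leaf — visit H.
      Visit L.
    At W: no right child.
    Visit W.
  Visit A.
At G: go right to E.
  At E: go left to J.
    At J: go left to U.
      U is a leaf — visit U.
    At J: go right to P.
      At P: go left to Y.
        At Y: no left child.
        At Y: go right to S.
          S is a leaf — visit S.
        Visit Y.
      At P: no right child.
      Visit P.
    Visit J.
  At E: no right child.
  Visit E.
Visit G.
Full post-order sequence: H, L, W, A, U, S, Y, P, J, E, G.

H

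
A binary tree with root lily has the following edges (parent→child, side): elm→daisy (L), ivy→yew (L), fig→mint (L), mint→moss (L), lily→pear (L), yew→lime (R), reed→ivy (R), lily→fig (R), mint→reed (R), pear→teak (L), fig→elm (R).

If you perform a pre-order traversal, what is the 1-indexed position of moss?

Pre-order visits the node, then its left subtree, then its right subtree.
Visit lily.
At lily: go left to pear.
  Visit pear.
  At pear: go left to teak.
    teak is a leaf — visit teak.
  At pear: no right child.
At lily: go right to fig.
  Visit fig.
  At fig: go left to mint.
    Visit mint.
    At mint: go left to moss.
      moss is a leaf — visit moss.
    At mint: go right to reed.
      Visit reed.
      At reed: no left child.
      At reed: go right to ivy.
        Visit ivy.
        At ivy: go left to yew.
          Visit yew.
          At yew: no left child.
          At yew: go right to lime.
            lime is a leaf — visit lime.
        At ivy: no right child.
  At fig: go right to elm.
    Visit elm.
    At elm: go left to daisy.
      daisy is a leaf — visit daisy.
    At elm: no right child.
Full pre-order sequence: lily, pear, teak, fig, mint, moss, reed, ivy, yew, lime, elm, daisy.

6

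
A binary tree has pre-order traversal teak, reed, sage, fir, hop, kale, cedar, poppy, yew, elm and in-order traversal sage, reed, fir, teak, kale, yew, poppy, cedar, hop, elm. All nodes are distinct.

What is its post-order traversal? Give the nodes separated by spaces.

The first element of pre-order is the root; it splits in-order into left and right subtrees.
Root teak: left subtree has 3 nodes {sage, reed, fir}, right has 6 {kale, yew, poppy, cedar, hop, elm}.
  Root reed: left subtree has 1 node {sage}, right has 1 {fir}.
  Root hop: left subtree has 4 nodes {kale, yew, poppy, cedar}, right has 1 {elm}.
    Root kale: left subtree has 0 nodes { }, right has 3 {yew, poppy, cedar}.
      Root cedar: left subtree has 2 nodes {yew, poppy}, right has 0 { }.
        Root poppy: left subtree has 1 node {yew}, right has 0 { }.

sage fir reed yew poppy cedar kale elm hop teak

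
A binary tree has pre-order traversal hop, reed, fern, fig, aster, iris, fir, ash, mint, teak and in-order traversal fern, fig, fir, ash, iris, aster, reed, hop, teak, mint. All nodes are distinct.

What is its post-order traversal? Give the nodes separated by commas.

ash, fir, iris, aster, fig, fern, reed, teak, mint, hop

The first element of pre-order is the root; it splits in-order into left and right subtrees.
Root hop: left subtree has 7 nodes {fern, fig, fir, ash, iris, aster, reed}, right has 2 {teak, mint}.
  Root reed: left subtree has 6 nodes {fern, fig, fir, ash, iris, aster}, right has 0 { }.
    Root fern: left subtree has 0 nodes { }, right has 5 {fig, fir, ash, iris, aster}.
      Root fig: left subtree has 0 nodes { }, right has 4 {fir, ash, iris, aster}.
        Root aster: left subtree has 3 nodes {fir, ash, iris}, right has 0 { }.
          Root iris: left subtree has 2 nodes {fir, ash}, right has 0 { }.
            Root fir: left subtree has 0 nodes { }, right has 1 {ash}.
  Root mint: left subtree has 1 node {teak}, right has 0 { }.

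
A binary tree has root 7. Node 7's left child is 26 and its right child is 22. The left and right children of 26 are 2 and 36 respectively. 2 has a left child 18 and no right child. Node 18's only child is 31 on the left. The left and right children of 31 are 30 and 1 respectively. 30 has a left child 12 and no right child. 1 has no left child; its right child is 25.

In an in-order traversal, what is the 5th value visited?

In-order visits the left subtree, then the node, then the right subtree.
At 7: go left to 26.
  At 26: go left to 2.
    At 2: go left to 18.
      At 18: go left to 31.
        At 31: go left to 30.
          At 30: go left to 12.
            12 is a leaf — visit 12.
          Visit 30.
          At 30: no right child.
        Visit 31.
        At 31: go right to 1.
          At 1: no left child.
          Visit 1.
          At 1: go right to 25.
            25 is a leaf — visit 25.
      Visit 18.
      At 18: no right child.
    Visit 2.
    At 2: no right child.
  Visit 26.
  At 26: go right to 36.
    36 is a leaf — visit 36.
Visit 7.
At 7: go right to 22.
  22 is a leaf — visit 22.
Full in-order sequence: 12, 30, 31, 1, 25, 18, 2, 26, 36, 7, 22.

25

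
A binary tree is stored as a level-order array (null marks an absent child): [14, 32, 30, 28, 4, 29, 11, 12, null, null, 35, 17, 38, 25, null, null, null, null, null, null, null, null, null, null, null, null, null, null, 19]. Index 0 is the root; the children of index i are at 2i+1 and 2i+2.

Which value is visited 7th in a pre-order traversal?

30

Pre-order visits the node, then its left subtree, then its right subtree.
Visit 14.
At 14: go left to 32.
  Visit 32.
  At 32: go left to 28.
    Visit 28.
    At 28: go left to 12.
      12 is a leaf — visit 12.
    At 28: no right child.
  At 32: go right to 4.
    Visit 4.
    At 4: no left child.
    At 4: go right to 35.
      35 is a leaf — visit 35.
At 14: go right to 30.
  Visit 30.
  At 30: go left to 29.
    Visit 29.
    At 29: go left to 17.
      17 is a leaf — visit 17.
    At 29: go right to 38.
      38 is a leaf — visit 38.
  At 30: go right to 11.
    Visit 11.
    At 11: go left to 25.
      Visit 25.
      At 25: no left child.
      At 25: go right to 19.
        19 is a leaf — visit 19.
    At 11: no right child.
Full pre-order sequence: 14, 32, 28, 12, 4, 35, 30, 29, 17, 38, 11, 25, 19.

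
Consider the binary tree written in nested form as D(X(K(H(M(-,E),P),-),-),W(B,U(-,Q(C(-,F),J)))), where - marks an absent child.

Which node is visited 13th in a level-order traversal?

Level-order visits nodes level by level from the root, left to right within each level.
Level 0: D
Level 1: X, W
Level 2: K, B, U
Level 3: H, Q
Level 4: M, P, C, J
Level 5: E, F
Full level-order sequence: D, X, W, K, B, U, H, Q, M, P, C, J, E, F.

E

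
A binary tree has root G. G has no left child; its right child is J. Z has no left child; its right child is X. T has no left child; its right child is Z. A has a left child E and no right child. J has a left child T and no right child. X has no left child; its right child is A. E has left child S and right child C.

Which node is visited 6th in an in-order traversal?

In-order visits the left subtree, then the node, then the right subtree.
At G: no left child.
Visit G.
At G: go right to J.
  At J: go left to T.
    At T: no left child.
    Visit T.
    At T: go right to Z.
      At Z: no left child.
      Visit Z.
      At Z: go right to X.
        At X: no left child.
        Visit X.
        At X: go right to A.
          At A: go left to E.
            At E: go left to S.
              S is a leaf — visit S.
            Visit E.
            At E: go right to C.
              C is a leaf — visit C.
          Visit A.
          At A: no right child.
  Visit J.
  At J: no right child.
Full in-order sequence: G, T, Z, X, S, E, C, A, J.

E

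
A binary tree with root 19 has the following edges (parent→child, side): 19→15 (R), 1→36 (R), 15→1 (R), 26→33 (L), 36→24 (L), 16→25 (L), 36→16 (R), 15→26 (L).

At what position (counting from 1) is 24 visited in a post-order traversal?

Post-order visits the left subtree, then the right subtree, then the node.
At 19: no left child.
At 19: go right to 15.
  At 15: go left to 26.
    At 26: go left to 33.
      33 is a leaf — visit 33.
    At 26: no right child.
    Visit 26.
  At 15: go right to 1.
    At 1: no left child.
    At 1: go right to 36.
      At 36: go left to 24.
        24 is a leaf — visit 24.
      At 36: go right to 16.
        At 16: go left to 25.
          25 is a leaf — visit 25.
        At 16: no right child.
        Visit 16.
      Visit 36.
    Visit 1.
  Visit 15.
Visit 19.
Full post-order sequence: 33, 26, 24, 25, 16, 36, 1, 15, 19.

3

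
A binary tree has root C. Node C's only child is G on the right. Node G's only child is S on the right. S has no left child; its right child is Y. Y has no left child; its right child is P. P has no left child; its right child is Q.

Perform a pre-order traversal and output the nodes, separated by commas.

Pre-order visits the node, then its left subtree, then its right subtree.
Visit C.
At C: no left child.
At C: go right to G.
  Visit G.
  At G: no left child.
  At G: go right to S.
    Visit S.
    At S: no left child.
    At S: go right to Y.
      Visit Y.
      At Y: no left child.
      At Y: go right to P.
        Visit P.
        At P: no left child.
        At P: go right to Q.
          Q is a leaf — visit Q.

C, G, S, Y, P, Q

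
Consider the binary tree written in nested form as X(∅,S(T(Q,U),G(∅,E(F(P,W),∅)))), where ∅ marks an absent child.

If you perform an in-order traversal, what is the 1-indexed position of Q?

In-order visits the left subtree, then the node, then the right subtree.
At X: no left child.
Visit X.
At X: go right to S.
  At S: go left to T.
    At T: go left to Q.
      Q is a leaf — visit Q.
    Visit T.
    At T: go right to U.
      U is a leaf — visit U.
  Visit S.
  At S: go right to G.
    At G: no left child.
    Visit G.
    At G: go right to E.
      At E: go left to F.
        At F: go left to P.
          P is a leaf — visit P.
        Visit F.
        At F: go right to W.
          W is a leaf — visit W.
      Visit E.
      At E: no right child.
Full in-order sequence: X, Q, T, U, S, G, P, F, W, E.

2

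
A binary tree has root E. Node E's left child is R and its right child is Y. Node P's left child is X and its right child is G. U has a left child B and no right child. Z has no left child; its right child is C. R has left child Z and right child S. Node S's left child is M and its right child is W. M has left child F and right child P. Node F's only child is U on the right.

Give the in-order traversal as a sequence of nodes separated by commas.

Z, C, R, F, B, U, M, X, P, G, S, W, E, Y

In-order visits the left subtree, then the node, then the right subtree.
At E: go left to R.
  At R: go left to Z.
    At Z: no left child.
    Visit Z.
    At Z: go right to C.
      C is a leaf — visit C.
  Visit R.
  At R: go right to S.
    At S: go left to M.
      At M: go left to F.
        At F: no left child.
        Visit F.
        At F: go right to U.
          At U: go left to B.
            B is a leaf — visit B.
          Visit U.
          At U: no right child.
      Visit M.
      At M: go right to P.
        At P: go left to X.
          X is a leaf — visit X.
        Visit P.
        At P: go right to G.
          G is a leaf — visit G.
    Visit S.
    At S: go right to W.
      W is a leaf — visit W.
Visit E.
At E: go right to Y.
  Y is a leaf — visit Y.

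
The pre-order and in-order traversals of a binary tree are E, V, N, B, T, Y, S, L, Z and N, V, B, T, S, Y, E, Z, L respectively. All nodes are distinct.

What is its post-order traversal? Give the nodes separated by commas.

N, S, Y, T, B, V, Z, L, E

The first element of pre-order is the root; it splits in-order into left and right subtrees.
Root E: left subtree has 6 nodes {N, V, B, T, S, Y}, right has 2 {Z, L}.
  Root V: left subtree has 1 node {N}, right has 4 {B, T, S, Y}.
    Root B: left subtree has 0 nodes { }, right has 3 {T, S, Y}.
      Root T: left subtree has 0 nodes { }, right has 2 {S, Y}.
        Root Y: left subtree has 1 node {S}, right has 0 { }.
  Root L: left subtree has 1 node {Z}, right has 0 { }.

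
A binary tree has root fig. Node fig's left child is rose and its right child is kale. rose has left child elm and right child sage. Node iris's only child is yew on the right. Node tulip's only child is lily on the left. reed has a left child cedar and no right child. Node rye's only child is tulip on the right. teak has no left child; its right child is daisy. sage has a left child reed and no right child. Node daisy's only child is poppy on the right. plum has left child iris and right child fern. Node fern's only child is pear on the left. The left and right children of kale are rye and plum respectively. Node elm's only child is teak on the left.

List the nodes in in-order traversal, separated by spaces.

teak daisy poppy elm rose cedar reed sage fig rye lily tulip kale iris yew plum pear fern

In-order visits the left subtree, then the node, then the right subtree.
At fig: go left to rose.
  At rose: go left to elm.
    At elm: go left to teak.
      At teak: no left child.
      Visit teak.
      At teak: go right to daisy.
        At daisy: no left child.
        Visit daisy.
        At daisy: go right to poppy.
          poppy is a leaf — visit poppy.
    Visit elm.
    At elm: no right child.
  Visit rose.
  At rose: go right to sage.
    At sage: go left to reed.
      At reed: go left to cedar.
        cedar is a leaf — visit cedar.
      Visit reed.
      At reed: no right child.
    Visit sage.
    At sage: no right child.
Visit fig.
At fig: go right to kale.
  At kale: go left to rye.
    At rye: no left child.
    Visit rye.
    At rye: go right to tulip.
      At tulip: go left to lily.
        lily is a leaf — visit lily.
      Visit tulip.
      At tulip: no right child.
  Visit kale.
  At kale: go right to plum.
    At plum: go left to iris.
      At iris: no left child.
      Visit iris.
      At iris: go right to yew.
        yew is a leaf — visit yew.
    Visit plum.
    At plum: go right to fern.
      At fern: go left to pear.
        pear is a leaf — visit pear.
      Visit fern.
      At fern: no right child.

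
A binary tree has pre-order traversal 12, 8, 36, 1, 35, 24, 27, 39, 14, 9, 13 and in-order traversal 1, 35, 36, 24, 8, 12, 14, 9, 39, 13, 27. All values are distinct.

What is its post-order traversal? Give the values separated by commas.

35, 1, 24, 36, 8, 9, 14, 13, 39, 27, 12

The first element of pre-order is the root; it splits in-order into left and right subtrees.
Root 12: left subtree has 5 nodes {1, 35, 36, 24, 8}, right has 5 {14, 9, 39, 13, 27}.
  Root 8: left subtree has 4 nodes {1, 35, 36, 24}, right has 0 { }.
    Root 36: left subtree has 2 nodes {1, 35}, right has 1 {24}.
      Root 1: left subtree has 0 nodes { }, right has 1 {35}.
  Root 27: left subtree has 4 nodes {14, 9, 39, 13}, right has 0 { }.
    Root 39: left subtree has 2 nodes {14, 9}, right has 1 {13}.
      Root 14: left subtree has 0 nodes { }, right has 1 {9}.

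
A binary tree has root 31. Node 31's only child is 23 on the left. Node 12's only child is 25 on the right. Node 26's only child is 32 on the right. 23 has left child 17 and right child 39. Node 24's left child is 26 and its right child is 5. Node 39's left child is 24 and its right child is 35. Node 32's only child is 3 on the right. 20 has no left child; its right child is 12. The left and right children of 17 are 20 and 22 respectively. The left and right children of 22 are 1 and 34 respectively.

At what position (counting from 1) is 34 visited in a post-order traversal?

Post-order visits the left subtree, then the right subtree, then the node.
At 31: go left to 23.
  At 23: go left to 17.
    At 17: go left to 20.
      At 20: no left child.
      At 20: go right to 12.
        At 12: no left child.
        At 12: go right to 25.
          25 is a leaf — visit 25.
        Visit 12.
      Visit 20.
    At 17: go right to 22.
      At 22: go left to 1.
        1 is a leaf — visit 1.
      At 22: go right to 34.
        34 is a leaf — visit 34.
      Visit 22.
    Visit 17.
  At 23: go right to 39.
    At 39: go left to 24.
      At 24: go left to 26.
        At 26: no left child.
        At 26: go right to 32.
          At 32: no left child.
          At 32: go right to 3.
            3 is a leaf — visit 3.
          Visit 32.
        Visit 26.
      At 24: go right to 5.
        5 is a leaf — visit 5.
      Visit 24.
    At 39: go right to 35.
      35 is a leaf — visit 35.
    Visit 39.
  Visit 23.
At 31: no right child.
Visit 31.
Full post-order sequence: 25, 12, 20, 1, 34, 22, 17, 3, 32, 26, 5, 24, 35, 39, 23, 31.

5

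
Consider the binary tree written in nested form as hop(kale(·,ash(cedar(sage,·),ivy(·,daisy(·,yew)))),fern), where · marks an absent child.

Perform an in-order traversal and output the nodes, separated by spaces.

kale sage cedar ash ivy daisy yew hop fern

In-order visits the left subtree, then the node, then the right subtree.
At hop: go left to kale.
  At kale: no left child.
  Visit kale.
  At kale: go right to ash.
    At ash: go left to cedar.
      At cedar: go left to sage.
        sage is a leaf — visit sage.
      Visit cedar.
      At cedar: no right child.
    Visit ash.
    At ash: go right to ivy.
      At ivy: no left child.
      Visit ivy.
      At ivy: go right to daisy.
        At daisy: no left child.
        Visit daisy.
        At daisy: go right to yew.
          yew is a leaf — visit yew.
Visit hop.
At hop: go right to fern.
  fern is a leaf — visit fern.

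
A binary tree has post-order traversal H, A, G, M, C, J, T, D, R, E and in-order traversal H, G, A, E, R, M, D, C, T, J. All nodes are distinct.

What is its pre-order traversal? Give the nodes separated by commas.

E, G, H, A, R, D, M, T, C, J

The last element of post-order is the root; it splits in-order into left and right subtrees.
Root E: left subtree has 3 nodes {H, G, A}, right has 6 {R, M, D, C, T, J}.
  Root G: left subtree has 1 node {H}, right has 1 {A}.
  Root R: left subtree has 0 nodes { }, right has 5 {M, D, C, T, J}.
    Root D: left subtree has 1 node {M}, right has 3 {C, T, J}.
      Root T: left subtree has 1 node {C}, right has 1 {J}.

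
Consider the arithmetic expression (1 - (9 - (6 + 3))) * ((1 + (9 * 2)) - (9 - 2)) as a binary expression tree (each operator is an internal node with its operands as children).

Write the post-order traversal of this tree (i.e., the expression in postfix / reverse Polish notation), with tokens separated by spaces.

1 9 6 3 + - - 1 9 2 * + 9 2 - - *

Post-order on an expression tree gives postfix notation: for each operator, emit left operand, right operand, then the operator.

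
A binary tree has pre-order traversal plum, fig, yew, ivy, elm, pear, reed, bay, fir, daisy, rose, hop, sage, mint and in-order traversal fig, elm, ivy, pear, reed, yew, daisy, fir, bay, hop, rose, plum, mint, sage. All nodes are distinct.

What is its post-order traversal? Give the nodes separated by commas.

The first element of pre-order is the root; it splits in-order into left and right subtrees.
Root plum: left subtree has 11 nodes {fig, elm, ivy, pear, reed, yew, daisy, fir, bay, hop, rose}, right has 2 {mint, sage}.
  Root fig: left subtree has 0 nodes { }, right has 10 {elm, ivy, pear, reed, yew, daisy, fir, bay, hop, rose}.
    Root yew: left subtree has 4 nodes {elm, ivy, pear, reed}, right has 5 {daisy, fir, bay, hop, rose}.
      Root ivy: left subtree has 1 node {elm}, right has 2 {pear, reed}.
        Root pear: left subtree has 0 nodes { }, right has 1 {reed}.
      Root bay: left subtree has 2 nodes {daisy, fir}, right has 2 {hop, rose}.
        Root fir: left subtree has 1 node {daisy}, right has 0 { }.
        Root rose: left subtree has 1 node {hop}, right has 0 { }.
  Root sage: left subtree has 1 node {mint}, right has 0 { }.

elm, reed, pear, ivy, daisy, fir, hop, rose, bay, yew, fig, mint, sage, plum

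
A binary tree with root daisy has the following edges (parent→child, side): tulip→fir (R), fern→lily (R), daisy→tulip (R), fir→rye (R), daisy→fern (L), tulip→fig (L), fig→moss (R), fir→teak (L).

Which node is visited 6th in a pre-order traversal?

moss

Pre-order visits the node, then its left subtree, then its right subtree.
Visit daisy.
At daisy: go left to fern.
  Visit fern.
  At fern: no left child.
  At fern: go right to lily.
    lily is a leaf — visit lily.
At daisy: go right to tulip.
  Visit tulip.
  At tulip: go left to fig.
    Visit fig.
    At fig: no left child.
    At fig: go right to moss.
      moss is a leaf — visit moss.
  At tulip: go right to fir.
    Visit fir.
    At fir: go left to teak.
      teak is a leaf — visit teak.
    At fir: go right to rye.
      rye is a leaf — visit rye.
Full pre-order sequence: daisy, fern, lily, tulip, fig, moss, fir, teak, rye.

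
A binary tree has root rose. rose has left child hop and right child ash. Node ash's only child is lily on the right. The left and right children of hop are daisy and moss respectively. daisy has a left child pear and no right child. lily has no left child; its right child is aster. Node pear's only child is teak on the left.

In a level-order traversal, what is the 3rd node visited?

Level-order visits nodes level by level from the root, left to right within each level.
Level 0: rose
Level 1: hop, ash
Level 2: daisy, moss, lily
Level 3: pear, aster
Level 4: teak
Full level-order sequence: rose, hop, ash, daisy, moss, lily, pear, aster, teak.

ash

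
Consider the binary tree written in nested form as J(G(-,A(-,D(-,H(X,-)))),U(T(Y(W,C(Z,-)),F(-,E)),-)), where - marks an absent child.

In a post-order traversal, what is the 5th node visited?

Post-order visits the left subtree, then the right subtree, then the node.
At J: go left to G.
  At G: no left child.
  At G: go right to A.
    At A: no left child.
    At A: go right to D.
      At D: no left child.
      At D: go right to H.
        At H: go left to X.
          X is a leaf — visit X.
        At H: no right child.
        Visit H.
      Visit D.
    Visit A.
  Visit G.
At J: go right to U.
  At U: go left to T.
    At T: go left to Y.
      At Y: go left to W.
        W is a leaf — visit W.
      At Y: go right to C.
        At C: go left to Z.
          Z is a leaf — visit Z.
        At C: no right child.
        Visit C.
      Visit Y.
    At T: go right to F.
      At F: no left child.
      At F: go right to E.
        E is a leaf — visit E.
      Visit F.
    Visit T.
  At U: no right child.
  Visit U.
Visit J.
Full post-order sequence: X, H, D, A, G, W, Z, C, Y, E, F, T, U, J.

G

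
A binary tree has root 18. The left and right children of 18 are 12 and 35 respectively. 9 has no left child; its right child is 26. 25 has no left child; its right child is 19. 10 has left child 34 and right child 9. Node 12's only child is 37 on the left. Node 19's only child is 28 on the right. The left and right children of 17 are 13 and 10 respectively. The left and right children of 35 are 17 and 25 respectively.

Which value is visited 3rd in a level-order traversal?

35

Level-order visits nodes level by level from the root, left to right within each level.
Level 0: 18
Level 1: 12, 35
Level 2: 37, 17, 25
Level 3: 13, 10, 19
Level 4: 34, 9, 28
Level 5: 26
Full level-order sequence: 18, 12, 35, 37, 17, 25, 13, 10, 19, 34, 9, 28, 26.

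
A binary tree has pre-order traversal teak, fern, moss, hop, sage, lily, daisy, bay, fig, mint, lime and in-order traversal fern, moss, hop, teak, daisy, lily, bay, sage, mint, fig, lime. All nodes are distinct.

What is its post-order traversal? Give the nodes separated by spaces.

The first element of pre-order is the root; it splits in-order into left and right subtrees.
Root teak: left subtree has 3 nodes {fern, moss, hop}, right has 7 {daisy, lily, bay, sage, mint, fig, lime}.
  Root fern: left subtree has 0 nodes { }, right has 2 {moss, hop}.
    Root moss: left subtree has 0 nodes { }, right has 1 {hop}.
  Root sage: left subtree has 3 nodes {daisy, lily, bay}, right has 3 {mint, fig, lime}.
    Root lily: left subtree has 1 node {daisy}, right has 1 {bay}.
    Root fig: left subtree has 1 node {mint}, right has 1 {lime}.

hop moss fern daisy bay lily mint lime fig sage teak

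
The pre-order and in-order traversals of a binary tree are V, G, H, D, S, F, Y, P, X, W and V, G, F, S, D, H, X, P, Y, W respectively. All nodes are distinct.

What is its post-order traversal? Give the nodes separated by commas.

The first element of pre-order is the root; it splits in-order into left and right subtrees.
Root V: left subtree has 0 nodes { }, right has 9 {G, F, S, D, H, X, P, Y, W}.
  Root G: left subtree has 0 nodes { }, right has 8 {F, S, D, H, X, P, Y, W}.
    Root H: left subtree has 3 nodes {F, S, D}, right has 4 {X, P, Y, W}.
      Root D: left subtree has 2 nodes {F, S}, right has 0 { }.
        Root S: left subtree has 1 node {F}, right has 0 { }.
      Root Y: left subtree has 2 nodes {X, P}, right has 1 {W}.
        Root P: left subtree has 1 node {X}, right has 0 { }.

F, S, D, X, P, W, Y, H, G, V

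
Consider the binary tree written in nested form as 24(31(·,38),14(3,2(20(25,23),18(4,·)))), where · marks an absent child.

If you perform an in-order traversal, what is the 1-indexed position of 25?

6

In-order visits the left subtree, then the node, then the right subtree.
At 24: go left to 31.
  At 31: no left child.
  Visit 31.
  At 31: go right to 38.
    38 is a leaf — visit 38.
Visit 24.
At 24: go right to 14.
  At 14: go left to 3.
    3 is a leaf — visit 3.
  Visit 14.
  At 14: go right to 2.
    At 2: go left to 20.
      At 20: go left to 25.
        25 is a leaf — visit 25.
      Visit 20.
      At 20: go right to 23.
        23 is a leaf — visit 23.
    Visit 2.
    At 2: go right to 18.
      At 18: go left to 4.
        4 is a leaf — visit 4.
      Visit 18.
      At 18: no right child.
Full in-order sequence: 31, 38, 24, 3, 14, 25, 20, 23, 2, 4, 18.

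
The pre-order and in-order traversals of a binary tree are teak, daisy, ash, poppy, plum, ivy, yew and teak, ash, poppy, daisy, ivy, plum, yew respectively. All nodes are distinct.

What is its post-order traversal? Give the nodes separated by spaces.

The first element of pre-order is the root; it splits in-order into left and right subtrees.
Root teak: left subtree has 0 nodes { }, right has 6 {ash, poppy, daisy, ivy, plum, yew}.
  Root daisy: left subtree has 2 nodes {ash, poppy}, right has 3 {ivy, plum, yew}.
    Root ash: left subtree has 0 nodes { }, right has 1 {poppy}.
    Root plum: left subtree has 1 node {ivy}, right has 1 {yew}.

poppy ash ivy yew plum daisy teak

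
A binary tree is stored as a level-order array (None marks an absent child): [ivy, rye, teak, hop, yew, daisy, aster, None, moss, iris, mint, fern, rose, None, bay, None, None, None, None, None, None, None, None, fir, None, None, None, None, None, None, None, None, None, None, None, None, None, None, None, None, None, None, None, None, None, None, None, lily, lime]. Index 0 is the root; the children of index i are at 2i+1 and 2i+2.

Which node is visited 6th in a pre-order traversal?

iris

Pre-order visits the node, then its left subtree, then its right subtree.
Visit ivy.
At ivy: go left to rye.
  Visit rye.
  At rye: go left to hop.
    Visit hop.
    At hop: no left child.
    At hop: go right to moss.
      moss is a leaf — visit moss.
  At rye: go right to yew.
    Visit yew.
    At yew: go left to iris.
      iris is a leaf — visit iris.
    At yew: go right to mint.
      mint is a leaf — visit mint.
At ivy: go right to teak.
  Visit teak.
  At teak: go left to daisy.
    Visit daisy.
    At daisy: go left to fern.
      Visit fern.
      At fern: go left to fir.
        Visit fir.
        At fir: go left to lily.
          lily is a leaf — visit lily.
        At fir: go right to lime.
          lime is a leaf — visit lime.
      At fern: no right child.
    At daisy: go right to rose.
      rose is a leaf — visit rose.
  At teak: go right to aster.
    Visit aster.
    At aster: no left child.
    At aster: go right to bay.
      bay is a leaf — visit bay.
Full pre-order sequence: ivy, rye, hop, moss, yew, iris, mint, teak, daisy, fern, fir, lily, lime, rose, aster, bay.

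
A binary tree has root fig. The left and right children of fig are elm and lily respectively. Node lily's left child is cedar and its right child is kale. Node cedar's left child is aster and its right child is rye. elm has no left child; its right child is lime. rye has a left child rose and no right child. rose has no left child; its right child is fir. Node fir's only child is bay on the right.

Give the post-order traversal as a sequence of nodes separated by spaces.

Post-order visits the left subtree, then the right subtree, then the node.
At fig: go left to elm.
  At elm: no left child.
  At elm: go right to lime.
    lime is a leaf — visit lime.
  Visit elm.
At fig: go right to lily.
  At lily: go left to cedar.
    At cedar: go left to aster.
      aster is a leaf — visit aster.
    At cedar: go right to rye.
      At rye: go left to rose.
        At rose: no left child.
        At rose: go right to fir.
          At fir: no left child.
          At fir: go right to bay.
            bay is a leaf — visit bay.
          Visit fir.
        Visit rose.
      At rye: no right child.
      Visit rye.
    Visit cedar.
  At lily: go right to kale.
    kale is a leaf — visit kale.
  Visit lily.
Visit fig.

lime elm aster bay fir rose rye cedar kale lily fig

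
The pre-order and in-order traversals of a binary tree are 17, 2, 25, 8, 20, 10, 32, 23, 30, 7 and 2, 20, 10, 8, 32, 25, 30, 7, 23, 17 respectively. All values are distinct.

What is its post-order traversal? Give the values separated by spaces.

10 20 32 8 7 30 23 25 2 17

The first element of pre-order is the root; it splits in-order into left and right subtrees.
Root 17: left subtree has 9 nodes {2, 20, 10, 8, 32, 25, 30, 7, 23}, right has 0 { }.
  Root 2: left subtree has 0 nodes { }, right has 8 {20, 10, 8, 32, 25, 30, 7, 23}.
    Root 25: left subtree has 4 nodes {20, 10, 8, 32}, right has 3 {30, 7, 23}.
      Root 8: left subtree has 2 nodes {20, 10}, right has 1 {32}.
        Root 20: left subtree has 0 nodes { }, right has 1 {10}.
      Root 23: left subtree has 2 nodes {30, 7}, right has 0 { }.
        Root 30: left subtree has 0 nodes { }, right has 1 {7}.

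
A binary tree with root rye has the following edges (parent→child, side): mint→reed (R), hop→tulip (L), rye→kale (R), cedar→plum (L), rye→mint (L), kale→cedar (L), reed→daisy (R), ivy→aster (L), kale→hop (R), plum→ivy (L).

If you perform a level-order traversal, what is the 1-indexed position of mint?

2

Level-order visits nodes level by level from the root, left to right within each level.
Level 0: rye
Level 1: mint, kale
Level 2: reed, cedar, hop
Level 3: daisy, plum, tulip
Level 4: ivy
Level 5: aster
Full level-order sequence: rye, mint, kale, reed, cedar, hop, daisy, plum, tulip, ivy, aster.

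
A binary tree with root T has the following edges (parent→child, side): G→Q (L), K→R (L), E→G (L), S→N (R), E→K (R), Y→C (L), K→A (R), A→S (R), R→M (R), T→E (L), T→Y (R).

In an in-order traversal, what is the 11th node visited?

C

In-order visits the left subtree, then the node, then the right subtree.
At T: go left to E.
  At E: go left to G.
    At G: go left to Q.
      Q is a leaf — visit Q.
    Visit G.
    At G: no right child.
  Visit E.
  At E: go right to K.
    At K: go left to R.
      At R: no left child.
      Visit R.
      At R: go right to M.
        M is a leaf — visit M.
    Visit K.
    At K: go right to A.
      At A: no left child.
      Visit A.
      At A: go right to S.
        At S: no left child.
        Visit S.
        At S: go right to N.
          N is a leaf — visit N.
Visit T.
At T: go right to Y.
  At Y: go left to C.
    C is a leaf — visit C.
  Visit Y.
  At Y: no right child.
Full in-order sequence: Q, G, E, R, M, K, A, S, N, T, C, Y.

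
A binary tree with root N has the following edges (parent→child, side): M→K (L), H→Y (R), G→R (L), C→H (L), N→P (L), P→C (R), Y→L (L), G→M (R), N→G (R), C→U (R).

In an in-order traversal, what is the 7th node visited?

N

In-order visits the left subtree, then the node, then the right subtree.
At N: go left to P.
  At P: no left child.
  Visit P.
  At P: go right to C.
    At C: go left to H.
      At H: no left child.
      Visit H.
      At H: go right to Y.
        At Y: go left to L.
          L is a leaf — visit L.
        Visit Y.
        At Y: no right child.
    Visit C.
    At C: go right to U.
      U is a leaf — visit U.
Visit N.
At N: go right to G.
  At G: go left to R.
    R is a leaf — visit R.
  Visit G.
  At G: go right to M.
    At M: go left to K.
      K is a leaf — visit K.
    Visit M.
    At M: no right child.
Full in-order sequence: P, H, L, Y, C, U, N, R, G, K, M.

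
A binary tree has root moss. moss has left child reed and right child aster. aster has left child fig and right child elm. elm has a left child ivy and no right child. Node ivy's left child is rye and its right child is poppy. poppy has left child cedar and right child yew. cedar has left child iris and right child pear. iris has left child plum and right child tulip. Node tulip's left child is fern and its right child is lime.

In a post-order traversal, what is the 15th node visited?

Post-order visits the left subtree, then the right subtree, then the node.
At moss: go left to reed.
  reed is a leaf — visit reed.
At moss: go right to aster.
  At aster: go left to fig.
    fig is a leaf — visit fig.
  At aster: go right to elm.
    At elm: go left to ivy.
      At ivy: go left to rye.
        rye is a leaf — visit rye.
      At ivy: go right to poppy.
        At poppy: go left to cedar.
          At cedar: go left to iris.
            At iris: go left to plum.
              plum is a leaf — visit plum.
            At iris: go right to tulip.
              At tulip: go left to fern.
                fern is a leaf — visit fern.
              At tulip: go right to lime.
                lime is a leaf — visit lime.
              Visit tulip.
            Visit iris.
          At cedar: go right to pear.
            pear is a leaf — visit pear.
          Visit cedar.
        At poppy: go right to yew.
          yew is a leaf — visit yew.
        Visit poppy.
      Visit ivy.
    At elm: no right child.
    Visit elm.
  Visit aster.
Visit moss.
Full post-order sequence: reed, fig, rye, plum, fern, lime, tulip, iris, pear, cedar, yew, poppy, ivy, elm, aster, moss.

aster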